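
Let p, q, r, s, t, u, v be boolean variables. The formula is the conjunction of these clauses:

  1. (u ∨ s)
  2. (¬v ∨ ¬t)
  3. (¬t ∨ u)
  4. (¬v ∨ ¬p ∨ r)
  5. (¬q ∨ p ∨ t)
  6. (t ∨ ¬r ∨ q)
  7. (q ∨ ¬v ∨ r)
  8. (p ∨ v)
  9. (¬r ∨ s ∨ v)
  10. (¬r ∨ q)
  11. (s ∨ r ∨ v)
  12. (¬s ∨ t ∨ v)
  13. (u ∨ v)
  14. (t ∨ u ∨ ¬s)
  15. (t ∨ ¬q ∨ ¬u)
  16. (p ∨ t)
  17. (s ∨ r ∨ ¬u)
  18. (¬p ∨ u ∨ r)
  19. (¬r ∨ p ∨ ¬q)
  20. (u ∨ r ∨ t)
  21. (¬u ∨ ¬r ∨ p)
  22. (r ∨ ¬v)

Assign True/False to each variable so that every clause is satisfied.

Set p = True and propagate.
Try q = True.
Try r = True.
The remaining clauses are satisfied by s = True, t = True, u = True, v = False.
Every clause has at least one true literal under this assignment.

p=1, q=1, r=1, s=1, t=1, u=1, v=0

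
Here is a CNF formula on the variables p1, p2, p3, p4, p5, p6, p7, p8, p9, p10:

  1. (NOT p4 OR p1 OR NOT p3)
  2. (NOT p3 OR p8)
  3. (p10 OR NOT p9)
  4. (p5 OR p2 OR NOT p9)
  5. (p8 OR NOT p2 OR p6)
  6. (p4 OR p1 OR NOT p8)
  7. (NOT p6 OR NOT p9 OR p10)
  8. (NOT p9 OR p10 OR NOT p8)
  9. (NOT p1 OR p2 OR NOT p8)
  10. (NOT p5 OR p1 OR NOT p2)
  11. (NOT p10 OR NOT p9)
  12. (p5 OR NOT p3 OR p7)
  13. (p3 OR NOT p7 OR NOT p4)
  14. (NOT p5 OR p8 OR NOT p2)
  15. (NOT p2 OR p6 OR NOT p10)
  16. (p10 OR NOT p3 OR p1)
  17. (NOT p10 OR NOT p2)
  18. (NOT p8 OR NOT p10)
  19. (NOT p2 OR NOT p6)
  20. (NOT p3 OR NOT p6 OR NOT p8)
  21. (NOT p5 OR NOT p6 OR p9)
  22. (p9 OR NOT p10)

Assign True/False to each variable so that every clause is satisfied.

p1=1, p2=0, p3=0, p4=1, p5=1, p6=0, p7=0, p8=0, p9=0, p10=0

Check each clause:
  1. (NOT p4 OR NOT p3 OR p1) — p1 is true.
  2. (NOT p3 OR p8) — NOT p3 is true.
  3. (p10 OR NOT p9) — NOT p9 is true.
  4. (p2 OR p5 OR NOT p9) — p5 is true.
  5. (p6 OR p8 OR NOT p2) — NOT p2 is true.
  6. (p1 OR p4 OR NOT p8) — NOT p8 is true.
  7. (NOT p6 OR p10 OR NOT p9) — NOT p6 is true.
  8. (p10 OR NOT p8 OR NOT p9) — NOT p8 is true.
  9. (NOT p1 OR NOT p8 OR p2) — NOT p8 is true.
  10. (NOT p5 OR NOT p2 OR p1) — p1 is true.
  11. (NOT p10 OR NOT p9) — NOT p10 is true.
  12. (NOT p3 OR p5 OR p7) — p5 is true.
  13. (p3 OR NOT p4 OR NOT p7) — NOT p7 is true.
  14. (NOT p5 OR p8 OR NOT p2) — NOT p2 is true.
  15. (p6 OR NOT p10 OR NOT p2) — NOT p2 is true.
  16. (p1 OR NOT p3 OR p10) — p1 is true.
  17. (NOT p10 OR NOT p2) — NOT p2 is true.
  18. (NOT p10 OR NOT p8) — NOT p8 is true.
  19. (NOT p2 OR NOT p6) — NOT p6 is true.
  20. (NOT p6 OR NOT p8 OR NOT p3) — NOT p8 is true.
  21. (NOT p6 OR NOT p5 OR p9) — NOT p6 is true.
  22. (p9 OR NOT p10) — NOT p10 is true.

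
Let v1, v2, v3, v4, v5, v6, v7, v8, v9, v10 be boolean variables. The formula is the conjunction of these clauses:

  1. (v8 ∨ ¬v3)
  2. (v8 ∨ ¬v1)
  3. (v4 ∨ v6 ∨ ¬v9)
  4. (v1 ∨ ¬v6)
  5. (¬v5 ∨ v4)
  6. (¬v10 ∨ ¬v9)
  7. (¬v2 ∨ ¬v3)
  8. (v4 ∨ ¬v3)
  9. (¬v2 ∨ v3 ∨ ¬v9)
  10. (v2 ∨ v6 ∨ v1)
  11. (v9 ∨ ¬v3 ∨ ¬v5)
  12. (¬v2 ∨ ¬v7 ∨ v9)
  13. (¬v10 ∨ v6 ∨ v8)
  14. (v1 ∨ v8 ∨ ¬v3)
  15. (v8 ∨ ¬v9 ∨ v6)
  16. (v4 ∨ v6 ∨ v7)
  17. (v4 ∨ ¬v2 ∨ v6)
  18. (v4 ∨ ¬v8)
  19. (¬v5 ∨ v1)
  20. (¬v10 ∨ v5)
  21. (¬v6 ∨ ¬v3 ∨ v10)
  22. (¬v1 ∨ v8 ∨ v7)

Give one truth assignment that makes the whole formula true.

Pure literal: v4 appears only positively; assign v4 = True.
Set v1 = True and propagate.
  then v8 is forced to True.
Try v2 = False.
For the remaining variables, v3 = False, v5 = False, v6 = False, v7 = False, v9 = False, v10 = False works.
Every clause has at least one true literal under this assignment.

v1=True, v2=False, v3=False, v4=True, v5=False, v6=False, v7=False, v8=True, v9=False, v10=False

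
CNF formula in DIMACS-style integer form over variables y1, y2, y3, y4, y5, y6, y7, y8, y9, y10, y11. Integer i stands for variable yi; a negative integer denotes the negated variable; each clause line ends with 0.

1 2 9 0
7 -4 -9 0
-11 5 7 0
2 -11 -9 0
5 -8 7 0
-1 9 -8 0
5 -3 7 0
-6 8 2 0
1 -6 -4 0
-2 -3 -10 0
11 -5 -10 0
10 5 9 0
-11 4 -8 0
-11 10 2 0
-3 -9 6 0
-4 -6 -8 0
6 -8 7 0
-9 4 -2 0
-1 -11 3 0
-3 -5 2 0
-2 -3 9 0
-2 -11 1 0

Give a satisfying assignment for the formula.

y1=T  y2=T  y3=F  y4=T  y5=F  y6=F  y7=T  y8=F  y9=T  y10=F  y11=F

Pure literal: y7 appears only positively; assign y7 = True.
Try y1 = True.
Set y2 = True and propagate.
For the remaining variables, y3 = False, y4 = True, y5 = False, y6 = False, y8 = False, y9 = True, y10 = False, y11 = False works.
Every clause has at least one true literal under this assignment.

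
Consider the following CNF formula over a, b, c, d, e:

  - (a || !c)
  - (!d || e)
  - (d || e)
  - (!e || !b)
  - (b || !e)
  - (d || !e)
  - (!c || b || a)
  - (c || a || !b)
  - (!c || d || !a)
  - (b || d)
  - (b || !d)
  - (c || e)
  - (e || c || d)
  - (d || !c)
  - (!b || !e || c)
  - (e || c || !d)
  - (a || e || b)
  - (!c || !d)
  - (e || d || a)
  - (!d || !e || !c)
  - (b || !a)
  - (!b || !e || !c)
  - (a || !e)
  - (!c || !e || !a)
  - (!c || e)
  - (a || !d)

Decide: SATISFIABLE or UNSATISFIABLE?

UNSATISFIABLE

e = True:
  propagation gives b=False; an empty clause results — contradiction.
e = False:
  propagation gives d=False; an empty clause results — contradiction.
Every branch closes, so no satisfying assignment exists.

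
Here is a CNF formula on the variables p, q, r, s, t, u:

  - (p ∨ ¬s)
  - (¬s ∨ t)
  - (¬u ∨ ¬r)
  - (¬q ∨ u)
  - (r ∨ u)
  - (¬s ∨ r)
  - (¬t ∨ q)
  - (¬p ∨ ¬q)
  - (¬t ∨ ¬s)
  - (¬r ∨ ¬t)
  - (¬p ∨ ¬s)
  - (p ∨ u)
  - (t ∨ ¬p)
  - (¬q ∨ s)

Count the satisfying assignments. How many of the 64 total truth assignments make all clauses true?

Satisfying assignments:
  p=0 q=0 r=0 s=0 t=0 u=1
That's 1 in total.

1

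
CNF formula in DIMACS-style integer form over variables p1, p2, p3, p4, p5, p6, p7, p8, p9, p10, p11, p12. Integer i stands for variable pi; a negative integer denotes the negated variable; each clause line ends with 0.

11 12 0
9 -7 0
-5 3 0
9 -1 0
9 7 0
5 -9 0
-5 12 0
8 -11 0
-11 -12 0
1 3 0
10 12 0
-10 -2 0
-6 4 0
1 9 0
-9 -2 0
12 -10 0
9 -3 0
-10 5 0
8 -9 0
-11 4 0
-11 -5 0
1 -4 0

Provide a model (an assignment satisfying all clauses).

p1=T  p2=F  p3=T  p4=T  p5=T  p6=F  p7=F  p8=T  p9=T  p10=T  p11=F  p12=T

p2 occurs only negated in the remaining clauses — set p2 = False.
Pure literal: p6 appears only negated; assign p6 = False.
Branch on p1: take p1 = True.
  then p9 is forced to True.
  then p5 is forced to True.
  then p3 is forced to True.
  then p12 is forced to True.
  then p11 is forced to False.
  then p8 is forced to True.
p4, p7, p10 are now unconstrained; take p4 = True, p7 = False, p10 = True.
Every clause has at least one true literal under this assignment.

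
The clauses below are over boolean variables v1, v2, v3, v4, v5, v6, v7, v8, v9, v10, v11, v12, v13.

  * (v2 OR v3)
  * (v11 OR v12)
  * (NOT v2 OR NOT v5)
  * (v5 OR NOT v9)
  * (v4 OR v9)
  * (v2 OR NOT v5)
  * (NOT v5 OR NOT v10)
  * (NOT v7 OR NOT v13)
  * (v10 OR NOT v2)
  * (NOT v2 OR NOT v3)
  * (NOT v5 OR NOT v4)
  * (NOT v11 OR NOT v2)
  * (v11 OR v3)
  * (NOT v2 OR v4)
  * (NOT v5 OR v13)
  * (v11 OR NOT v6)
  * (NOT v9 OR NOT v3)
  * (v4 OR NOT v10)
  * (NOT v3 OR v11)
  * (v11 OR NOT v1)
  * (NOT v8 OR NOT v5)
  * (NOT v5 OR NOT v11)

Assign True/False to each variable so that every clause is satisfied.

v1=F  v2=F  v3=T  v4=T  v5=F  v6=F  v7=F  v8=F  v9=F  v10=T  v11=T  v12=F  v13=F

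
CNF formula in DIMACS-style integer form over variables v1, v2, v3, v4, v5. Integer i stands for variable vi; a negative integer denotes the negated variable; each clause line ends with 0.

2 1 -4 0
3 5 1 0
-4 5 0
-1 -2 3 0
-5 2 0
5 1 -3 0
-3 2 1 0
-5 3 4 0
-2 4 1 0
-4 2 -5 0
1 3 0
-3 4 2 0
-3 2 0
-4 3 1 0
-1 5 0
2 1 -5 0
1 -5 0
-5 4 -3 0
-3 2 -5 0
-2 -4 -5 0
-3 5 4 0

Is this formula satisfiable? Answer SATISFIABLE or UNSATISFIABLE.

UNSATISFIABLE

v5 = True:
  propagation gives v2=True, v1=True, v3=True, v4=True; an empty clause results — contradiction.
v5 = False:
  propagation gives v4=False, v1=False, v3=True; an empty clause results — contradiction.
Every branch closes, so no satisfying assignment exists.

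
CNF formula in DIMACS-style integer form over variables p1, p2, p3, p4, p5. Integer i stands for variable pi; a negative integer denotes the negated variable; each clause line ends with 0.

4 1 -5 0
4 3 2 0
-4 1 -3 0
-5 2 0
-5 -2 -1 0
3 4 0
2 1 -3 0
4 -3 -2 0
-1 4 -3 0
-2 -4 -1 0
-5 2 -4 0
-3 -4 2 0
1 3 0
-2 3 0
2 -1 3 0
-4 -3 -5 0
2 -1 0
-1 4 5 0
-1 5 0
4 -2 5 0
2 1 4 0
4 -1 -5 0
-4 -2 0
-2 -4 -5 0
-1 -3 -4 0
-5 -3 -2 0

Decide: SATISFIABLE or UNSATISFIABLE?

UNSATISFIABLE

p4 = True:
  propagation gives p2=False, p5=False, p3=False, p1=True; an empty clause results — contradiction.
p4 = False:
  propagation gives p3=True, p2=False, p5=False, p1=True; an empty clause results — contradiction.
Every branch closes, so no satisfying assignment exists.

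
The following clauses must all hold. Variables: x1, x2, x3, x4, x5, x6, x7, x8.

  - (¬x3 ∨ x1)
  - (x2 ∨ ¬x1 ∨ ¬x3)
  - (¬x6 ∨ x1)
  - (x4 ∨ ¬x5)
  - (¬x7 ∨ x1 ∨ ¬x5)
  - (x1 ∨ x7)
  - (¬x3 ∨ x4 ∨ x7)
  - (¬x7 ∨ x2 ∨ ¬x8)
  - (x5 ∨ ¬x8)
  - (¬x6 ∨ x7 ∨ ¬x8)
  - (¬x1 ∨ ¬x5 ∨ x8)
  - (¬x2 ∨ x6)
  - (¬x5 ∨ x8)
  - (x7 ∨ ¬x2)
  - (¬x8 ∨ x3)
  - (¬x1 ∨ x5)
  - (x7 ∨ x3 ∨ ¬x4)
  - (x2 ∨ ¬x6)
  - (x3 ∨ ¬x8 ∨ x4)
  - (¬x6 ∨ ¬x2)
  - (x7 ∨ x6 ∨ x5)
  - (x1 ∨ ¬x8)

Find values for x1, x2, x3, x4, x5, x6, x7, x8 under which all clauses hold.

x1=0  x2=0  x3=0  x4=1  x5=0  x6=0  x7=1  x8=0

Check each clause:
  1. (¬x3 ∨ x1) — ¬x3 is true.
  2. (¬x1 ∨ x2 ∨ ¬x3) — ¬x3 is true.
  3. (x1 ∨ ¬x6) — ¬x6 is true.
  4. (x4 ∨ ¬x5) — ¬x5 is true.
  5. (¬x5 ∨ ¬x7 ∨ x1) — ¬x5 is true.
  6. (x1 ∨ x7) — x7 is true.
  7. (x7 ∨ ¬x3 ∨ x4) — x4 is true.
  8. (¬x7 ∨ x2 ∨ ¬x8) — ¬x8 is true.
  9. (¬x8 ∨ x5) — ¬x8 is true.
  10. (¬x8 ∨ x7 ∨ ¬x6) — ¬x8 is true.
  11. (¬x1 ∨ ¬x5 ∨ x8) — ¬x5 is true.
  12. (x6 ∨ ¬x2) — ¬x2 is true.
  13. (¬x5 ∨ x8) — ¬x5 is true.
  14. (x7 ∨ ¬x2) — ¬x2 is true.
  15. (x3 ∨ ¬x8) — ¬x8 is true.
  16. (x5 ∨ ¬x1) — ¬x1 is true.
  17. (x3 ∨ x7 ∨ ¬x4) — x7 is true.
  18. (¬x6 ∨ x2) — ¬x6 is true.
  19. (x3 ∨ x4 ∨ ¬x8) — ¬x8 is true.
  20. (¬x6 ∨ ¬x2) — ¬x6 is true.
  21. (x7 ∨ x5 ∨ x6) — x7 is true.
  22. (¬x8 ∨ x1) — ¬x8 is true.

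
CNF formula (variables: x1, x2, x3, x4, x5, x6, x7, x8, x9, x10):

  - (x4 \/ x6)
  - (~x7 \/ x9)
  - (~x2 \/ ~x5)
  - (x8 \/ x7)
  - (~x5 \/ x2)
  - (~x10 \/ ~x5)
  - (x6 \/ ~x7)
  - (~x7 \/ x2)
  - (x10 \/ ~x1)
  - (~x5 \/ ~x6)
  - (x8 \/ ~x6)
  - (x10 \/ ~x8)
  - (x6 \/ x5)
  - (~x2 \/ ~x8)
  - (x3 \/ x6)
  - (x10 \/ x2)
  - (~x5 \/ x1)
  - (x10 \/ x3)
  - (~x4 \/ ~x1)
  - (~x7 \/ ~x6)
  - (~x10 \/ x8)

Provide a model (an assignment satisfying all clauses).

Branch on x1: take x1 = False.
  then x5 is forced to False.
  then x6 is forced to True.
  then x8 is forced to True.
  then x10 is forced to True.
  then x2 is forced to False.
  then x7 is forced to False.
x3, x4, x9 are now unconstrained; take x3 = False, x4 = True, x9 = False.
Every clause has at least one true literal under this assignment.
Check each clause:
  1. (x6 \/ x4) — x4 is true.
  2. (~x7 \/ x9) — ~x7 is true.
  3. (~x5 \/ ~x2) — ~x5 is true.
  4. (x7 \/ x8) — x8 is true.
  5. (~x5 \/ x2) — ~x5 is true.
  6. (~x10 \/ ~x5) — ~x5 is true.
  7. (~x7 \/ x6) — ~x7 is true.
  8. (x2 \/ ~x7) — ~x7 is true.
  9. (x10 \/ ~x1) — x10 is true.
  10. (~x6 \/ ~x5) — ~x5 is true.
  11. (x8 \/ ~x6) — x8 is true.
  12. (~x8 \/ x10) — x10 is true.
  13. (x6 \/ x5) — x6 is true.
  14. (~x2 \/ ~x8) — ~x2 is true.
  15. (x6 \/ x3) — x6 is true.
  16. (x2 \/ x10) — x10 is true.
  17. (~x5 \/ x1) — ~x5 is true.
  18. (x3 \/ x10) — x10 is true.
  19. (~x1 \/ ~x4) — ~x1 is true.
  20. (~x7 \/ ~x6) — ~x7 is true.
  21. (~x10 \/ x8) — x8 is true.

x1=False  x2=False  x3=False  x4=True  x5=False  x6=True  x7=False  x8=True  x9=False  x10=True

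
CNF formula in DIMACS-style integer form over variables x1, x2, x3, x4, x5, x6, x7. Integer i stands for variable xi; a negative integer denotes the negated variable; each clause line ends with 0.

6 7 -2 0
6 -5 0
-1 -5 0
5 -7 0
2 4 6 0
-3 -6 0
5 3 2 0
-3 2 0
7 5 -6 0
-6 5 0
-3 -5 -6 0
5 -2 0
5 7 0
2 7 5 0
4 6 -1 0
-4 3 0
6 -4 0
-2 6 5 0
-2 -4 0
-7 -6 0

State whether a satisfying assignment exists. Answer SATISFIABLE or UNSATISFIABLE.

Pure literal: x1 appears only negated; assign x1 = False.
Try x2 = True.
  then x5 is forced to True.
  then x6 is forced to True.
  then x3 is forced to False.
  then x4 is forced to False.
  then x7 is forced to False.
So x1 = 0, x2 = 1, x3 = 0, x4 = 0, x5 = 1, x6 = 1, x7 = 0 is a satisfying assignment.

SATISFIABLE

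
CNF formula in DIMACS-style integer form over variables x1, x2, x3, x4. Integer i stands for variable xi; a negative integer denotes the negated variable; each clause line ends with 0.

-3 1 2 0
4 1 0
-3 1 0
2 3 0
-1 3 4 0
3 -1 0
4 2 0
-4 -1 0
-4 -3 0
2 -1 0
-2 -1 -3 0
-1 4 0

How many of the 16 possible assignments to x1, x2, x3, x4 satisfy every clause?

The models are:
  x1=F x2=T x3=F x4=T
Count: 1.

1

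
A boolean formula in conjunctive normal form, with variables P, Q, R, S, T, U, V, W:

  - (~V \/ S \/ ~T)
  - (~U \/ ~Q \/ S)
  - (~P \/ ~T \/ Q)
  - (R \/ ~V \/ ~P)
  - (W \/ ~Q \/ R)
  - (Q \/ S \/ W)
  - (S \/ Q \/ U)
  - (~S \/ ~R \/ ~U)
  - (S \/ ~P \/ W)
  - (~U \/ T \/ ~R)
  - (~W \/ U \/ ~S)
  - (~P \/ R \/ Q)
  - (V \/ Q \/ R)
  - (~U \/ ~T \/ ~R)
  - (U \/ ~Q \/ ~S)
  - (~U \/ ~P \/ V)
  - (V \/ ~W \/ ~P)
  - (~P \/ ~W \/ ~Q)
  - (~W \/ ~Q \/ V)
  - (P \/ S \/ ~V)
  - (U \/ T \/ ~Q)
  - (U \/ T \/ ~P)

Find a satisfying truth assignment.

P = False  Q = False  R = True  S = True  T = False  U = False  V = True  W = False

Check each clause:
  1. (S \/ ~V \/ ~T) — ~T is true.
  2. (~U \/ S \/ ~Q) — ~U is true.
  3. (~T \/ ~P \/ Q) — ~T is true.
  4. (R \/ ~V \/ ~P) — R is true.
  5. (~Q \/ R \/ W) — R is true.
  6. (S \/ W \/ Q) — S is true.
  7. (S \/ U \/ Q) — S is true.
  8. (~S \/ ~R \/ ~U) — ~U is true.
  9. (~P \/ S \/ W) — S is true.
  10. (~U \/ ~R \/ T) — ~U is true.
  11. (~S \/ ~W \/ U) — ~W is true.
  12. (R \/ ~P \/ Q) — R is true.
  13. (Q \/ V \/ R) — R is true.
  14. (~U \/ ~T \/ ~R) — ~U is true.
  15. (~S \/ ~Q \/ U) — ~Q is true.
  16. (~U \/ V \/ ~P) — ~U is true.
  17. (V \/ ~P \/ ~W) — ~W is true.
  18. (~Q \/ ~P \/ ~W) — ~W is true.
  19. (~W \/ V \/ ~Q) — ~W is true.
  20. (~V \/ S \/ P) — S is true.
  21. (T \/ U \/ ~Q) — ~Q is true.
  22. (T \/ ~P \/ U) — ~P is true.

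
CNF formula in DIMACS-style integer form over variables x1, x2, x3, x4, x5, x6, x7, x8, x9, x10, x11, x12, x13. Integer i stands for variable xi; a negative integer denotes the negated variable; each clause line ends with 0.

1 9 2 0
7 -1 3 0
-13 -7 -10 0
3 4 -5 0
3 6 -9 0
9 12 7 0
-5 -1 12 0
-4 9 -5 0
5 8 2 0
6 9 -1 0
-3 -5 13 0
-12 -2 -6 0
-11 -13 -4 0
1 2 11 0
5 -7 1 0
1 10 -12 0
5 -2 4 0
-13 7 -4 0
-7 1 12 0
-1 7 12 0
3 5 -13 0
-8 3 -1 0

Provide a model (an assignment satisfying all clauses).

Try x1 = True.
Set x2 = True and propagate.
Branch on x3: take x3 = True.
The remaining clauses are satisfied by x4 = True, x5 = False, x6 = True, x7 = True, x8 = False, x9 = False, x10 = False, x11 = False, x12 = False, x13 = False.

x1=True, x2=True, x3=True, x4=True, x5=False, x6=True, x7=True, x8=False, x9=False, x10=False, x11=False, x12=False, x13=False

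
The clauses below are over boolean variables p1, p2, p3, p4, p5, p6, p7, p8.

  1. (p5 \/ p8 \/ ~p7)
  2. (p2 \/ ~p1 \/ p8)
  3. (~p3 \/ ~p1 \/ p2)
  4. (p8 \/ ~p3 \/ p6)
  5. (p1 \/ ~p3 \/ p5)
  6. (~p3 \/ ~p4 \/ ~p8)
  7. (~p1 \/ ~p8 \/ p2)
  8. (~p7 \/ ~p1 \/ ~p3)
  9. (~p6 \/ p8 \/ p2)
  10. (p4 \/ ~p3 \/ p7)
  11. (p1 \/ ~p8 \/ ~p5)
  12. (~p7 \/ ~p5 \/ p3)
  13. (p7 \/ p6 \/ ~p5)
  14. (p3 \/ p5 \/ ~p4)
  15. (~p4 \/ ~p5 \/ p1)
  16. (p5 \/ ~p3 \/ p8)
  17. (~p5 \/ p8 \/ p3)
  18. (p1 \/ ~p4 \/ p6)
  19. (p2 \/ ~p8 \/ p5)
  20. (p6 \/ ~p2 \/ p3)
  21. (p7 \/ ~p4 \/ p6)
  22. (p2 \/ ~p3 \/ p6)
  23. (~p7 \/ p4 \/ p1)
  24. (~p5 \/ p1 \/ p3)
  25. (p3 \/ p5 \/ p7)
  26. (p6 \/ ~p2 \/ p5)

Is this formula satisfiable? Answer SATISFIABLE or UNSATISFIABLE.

Branch on p1: take p1 = True.
The remaining clauses are satisfied by p2 = True, p3 = False, p4 = False, p5 = True, p6 = True, p7 = False, p8 = True.
So p1=True  p2=True  p3=False  p4=False  p5=True  p6=True  p7=False  p8=True is a satisfying assignment.

SATISFIABLE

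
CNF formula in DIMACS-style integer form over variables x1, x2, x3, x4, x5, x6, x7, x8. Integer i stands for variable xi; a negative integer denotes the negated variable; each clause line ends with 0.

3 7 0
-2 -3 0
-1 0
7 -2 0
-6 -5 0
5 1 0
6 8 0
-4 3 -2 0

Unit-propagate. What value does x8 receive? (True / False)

True

(~x1) stands alone — x1 = False.
(x5 \/ x1): since x1 = False, the clause reduces to (x5). x5 = True.
(~x6 \/ ~x5) with x5 = True leaves only ~x6, so x6 = False.
From (x6 \/ x8) and x6 = False: x8 = True.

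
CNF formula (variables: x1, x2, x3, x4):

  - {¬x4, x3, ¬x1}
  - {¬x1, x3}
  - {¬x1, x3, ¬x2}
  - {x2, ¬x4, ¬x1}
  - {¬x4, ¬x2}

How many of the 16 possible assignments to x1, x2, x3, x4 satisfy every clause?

8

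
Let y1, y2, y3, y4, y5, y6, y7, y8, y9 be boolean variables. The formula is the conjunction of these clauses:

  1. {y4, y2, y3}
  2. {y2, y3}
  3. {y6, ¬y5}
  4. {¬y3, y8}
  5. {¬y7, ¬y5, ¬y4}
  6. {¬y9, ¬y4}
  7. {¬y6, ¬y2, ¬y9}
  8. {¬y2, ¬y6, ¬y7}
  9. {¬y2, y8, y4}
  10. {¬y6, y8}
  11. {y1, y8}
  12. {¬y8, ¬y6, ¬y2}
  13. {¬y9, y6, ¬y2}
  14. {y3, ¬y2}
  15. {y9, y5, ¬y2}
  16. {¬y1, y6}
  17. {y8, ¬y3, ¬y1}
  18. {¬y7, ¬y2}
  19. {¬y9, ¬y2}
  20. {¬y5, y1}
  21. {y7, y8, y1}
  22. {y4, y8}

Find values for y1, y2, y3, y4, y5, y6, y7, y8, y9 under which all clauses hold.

y1 = False, y2 = False, y3 = True, y4 = True, y5 = False, y6 = False, y7 = False, y8 = True, y9 = False

Set y1 = False and propagate.
  then y8 is forced to True.
  then y5 is forced to False.
Branch on y2: take y2 = False.
  then y3 is forced to True.
Branch on y4: take y4 = True.
  then y9 is forced to False.
y6, y7 are now unconstrained; take y6 = False, y7 = False.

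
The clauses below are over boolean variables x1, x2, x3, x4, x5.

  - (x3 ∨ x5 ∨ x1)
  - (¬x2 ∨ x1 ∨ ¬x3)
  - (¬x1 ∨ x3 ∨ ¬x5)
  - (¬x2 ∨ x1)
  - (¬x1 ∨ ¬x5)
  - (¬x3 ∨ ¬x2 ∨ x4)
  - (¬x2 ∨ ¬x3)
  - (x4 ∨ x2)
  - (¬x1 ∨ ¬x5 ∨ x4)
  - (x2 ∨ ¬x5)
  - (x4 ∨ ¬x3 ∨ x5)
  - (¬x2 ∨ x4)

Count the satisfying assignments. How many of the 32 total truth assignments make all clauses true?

4

Satisfying assignments:
  x1=F x2=F x3=T x4=T x5=F
  x1=T x2=F x3=F x4=T x5=F
  x1=T x2=F x3=T x4=T x5=F
  x1=T x2=T x3=F x4=T x5=F
Count: 4.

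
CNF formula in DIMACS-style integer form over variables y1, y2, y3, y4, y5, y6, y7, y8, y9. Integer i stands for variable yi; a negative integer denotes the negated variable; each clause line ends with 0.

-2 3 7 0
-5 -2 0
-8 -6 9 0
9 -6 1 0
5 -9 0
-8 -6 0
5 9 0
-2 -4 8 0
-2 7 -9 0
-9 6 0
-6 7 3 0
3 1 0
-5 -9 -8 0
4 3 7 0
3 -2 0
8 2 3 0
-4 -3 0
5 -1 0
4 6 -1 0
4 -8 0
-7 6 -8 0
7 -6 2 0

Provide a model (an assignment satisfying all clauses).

y1 = False, y2 = False, y3 = True, y4 = False, y5 = True, y6 = True, y7 = True, y8 = False, y9 = True

Check each clause:
  1. (y3 || !y2 || y7) — y3 is true.
  2. (!y2 || !y5) — !y2 is true.
  3. (!y6 || !y8 || y9) — !y8 is true.
  4. (!y6 || y9 || y1) — y9 is true.
  5. (!y9 || y5) — y5 is true.
  6. (!y8 || !y6) — !y8 is true.
  7. (y9 || y5) — y9 is true.
  8. (!y4 || y8 || !y2) — !y4 is true.
  9. (y7 || !y2 || !y9) — y7 is true.
  10. (!y9 || y6) — y6 is true.
  11. (!y6 || y3 || y7) — y3 is true.
  12. (y3 || y1) — y3 is true.
  13. (!y8 || !y5 || !y9) — !y8 is true.
  14. (y7 || y4 || y3) — y3 is true.
  15. (y3 || !y2) — y3 is true.
  16. (y2 || y3 || y8) — y3 is true.
  17. (!y4 || !y3) — !y4 is true.
  18. (y5 || !y1) — y5 is true.
  19. (y4 || !y1 || y6) — !y1 is true.
  20. (y4 || !y8) — !y8 is true.
  21. (!y8 || y6 || !y7) — !y8 is true.
  22. (y7 || y2 || !y6) — y7 is true.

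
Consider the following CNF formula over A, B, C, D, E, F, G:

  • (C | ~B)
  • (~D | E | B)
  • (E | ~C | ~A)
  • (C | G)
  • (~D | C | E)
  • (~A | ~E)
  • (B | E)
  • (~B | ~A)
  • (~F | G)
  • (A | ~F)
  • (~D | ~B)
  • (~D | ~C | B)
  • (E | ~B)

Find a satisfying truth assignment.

A=0, B=0, C=0, D=1, E=1, F=0, G=1

Pure literal: F appears only negated; assign F = False.
G occurs only positively in the remaining clauses — set G = True.
Branch on A: take A = False.
Branch on B: take B = False.
  then E is forced to True.
Branch on C: take C = False.
D is now unconstrained; take D = True.
Every clause has at least one true literal under this assignment.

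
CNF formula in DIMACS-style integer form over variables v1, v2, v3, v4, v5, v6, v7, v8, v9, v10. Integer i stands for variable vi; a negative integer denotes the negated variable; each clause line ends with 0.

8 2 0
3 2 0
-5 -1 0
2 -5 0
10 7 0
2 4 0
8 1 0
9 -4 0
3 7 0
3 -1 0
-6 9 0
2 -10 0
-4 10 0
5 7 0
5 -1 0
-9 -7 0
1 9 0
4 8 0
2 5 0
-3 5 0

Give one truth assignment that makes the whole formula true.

Pure literal: v2 appears only positively; assign v2 = True.
Pure literal: v6 appears only negated; assign v6 = False.
Branch on v1: take v1 = False.
  then v8 is forced to True.
  then v9 is forced to True.
  then v7 is forced to False.
  then v10 is forced to True.
  then v3 is forced to True.
  then v5 is forced to True.
v4 is now unconstrained; take v4 = True.
Every clause has at least one true literal under this assignment.
Check each clause:
  1. (v8 \/ v2) — v8 is true.
  2. (v3 \/ v2) — v2 is true.
  3. (~v1 \/ ~v5) — ~v1 is true.
  4. (~v5 \/ v2) — v2 is true.
  5. (v10 \/ v7) — v10 is true.
  6. (v4 \/ v2) — v2 is true.
  7. (v8 \/ v1) — v8 is true.
  8. (v9 \/ ~v4) — v9 is true.
  9. (v3 \/ v7) — v3 is true.
  10. (v3 \/ ~v1) — v3 is true.
  11. (~v6 \/ v9) — v9 is true.
  12. (v2 \/ ~v10) — v2 is true.
  13. (~v4 \/ v10) — v10 is true.
  14. (v7 \/ v5) — v5 is true.
  15. (~v1 \/ v5) — v5 is true.
  16. (~v7 \/ ~v9) — ~v7 is true.
  17. (v9 \/ v1) — v9 is true.
  18. (v8 \/ v4) — v8 is true.
  19. (v2 \/ v5) — v2 is true.
  20. (~v3 \/ v5) — v5 is true.

v1=False, v2=True, v3=True, v4=True, v5=True, v6=False, v7=False, v8=True, v9=True, v10=True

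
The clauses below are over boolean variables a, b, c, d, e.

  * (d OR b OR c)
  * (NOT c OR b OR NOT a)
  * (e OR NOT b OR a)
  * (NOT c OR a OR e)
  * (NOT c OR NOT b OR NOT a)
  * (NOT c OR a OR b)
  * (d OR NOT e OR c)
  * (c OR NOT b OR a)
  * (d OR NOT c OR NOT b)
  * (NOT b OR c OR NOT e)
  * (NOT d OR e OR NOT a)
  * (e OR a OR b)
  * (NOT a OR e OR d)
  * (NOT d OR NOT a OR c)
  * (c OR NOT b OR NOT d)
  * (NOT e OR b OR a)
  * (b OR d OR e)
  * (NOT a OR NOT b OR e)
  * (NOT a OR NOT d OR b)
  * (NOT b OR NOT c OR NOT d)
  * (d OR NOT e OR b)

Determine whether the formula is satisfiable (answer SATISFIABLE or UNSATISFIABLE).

UNSATISFIABLE

b = True:
  c = True:
    propagation gives a=False, e=True, d=True; an empty clause results — contradiction.
  c = False:
    propagation gives a=True, e=False; an empty clause results — contradiction.
b = False:
  a = True:
    propagation gives c=False, d=True; an empty clause results — contradiction.
  a = False:
    propagation gives c=False, d=True, e=True; an empty clause results — contradiction.
Every branch closes, so no satisfying assignment exists.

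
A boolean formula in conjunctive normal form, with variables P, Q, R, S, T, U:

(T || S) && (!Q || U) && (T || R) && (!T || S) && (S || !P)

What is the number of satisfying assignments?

18

Split on S, then T.
  S=T, T=T: P, R free; 3 ways for (Q,U) × 2^2 = 12.
  S=T, T=F: P free; 3 ways for (Q,R,U) × 2^1 = 6.
  S=F, T=T: a clause becomes empty — 0.
  S=F, T=F: a clause becomes empty — 0.
Total: 12 + 6 + 0 + 0 = 18.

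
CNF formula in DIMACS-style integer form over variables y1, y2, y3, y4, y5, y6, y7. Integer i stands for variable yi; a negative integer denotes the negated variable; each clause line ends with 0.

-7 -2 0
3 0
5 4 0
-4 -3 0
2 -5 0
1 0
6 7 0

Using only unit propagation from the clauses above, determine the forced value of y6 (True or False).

True

(y3) is a unit clause: y3 = True.
In (NOT y3 OR NOT y4), NOT y3 is now false; NOT y4 must hold, so y4 = False.
(y4 OR y5) with y4 = False leaves only y5, so y5 = True.
In (y2 OR NOT y5), NOT y5 is now false; y2 must hold, so y2 = True.
From (NOT y2 OR NOT y7) and y2 = True: y7 = False.
(y1) is a unit clause: y1 = True.
From (y7 OR y6) and y7 = False: y6 = True.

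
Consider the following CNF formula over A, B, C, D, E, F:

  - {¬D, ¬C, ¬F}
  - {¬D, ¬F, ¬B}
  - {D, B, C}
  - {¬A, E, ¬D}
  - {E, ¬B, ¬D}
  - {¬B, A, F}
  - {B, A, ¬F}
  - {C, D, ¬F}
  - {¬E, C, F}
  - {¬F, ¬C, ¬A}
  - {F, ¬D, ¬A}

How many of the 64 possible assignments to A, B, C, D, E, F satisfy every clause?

13

Case analysis on F and D:
  F=1, D=1: remaining (A,B,C,E) ∈ {(1,0,0,1)} — 1.
  F=1, D=0: remaining (A,B,C,E) ∈ {(0,1,1,0); (0,1,1,1)} — 2.
  F=0, D=1: remaining (A,B,C,E) ∈ {(0,0,0,0); (0,0,1,0); (0,0,1,1)} — 3.
  F=0, D=0: 7 of the 16 assignments to (A,B,C,E) work.
Total: 1 + 2 + 3 + 7 = 13.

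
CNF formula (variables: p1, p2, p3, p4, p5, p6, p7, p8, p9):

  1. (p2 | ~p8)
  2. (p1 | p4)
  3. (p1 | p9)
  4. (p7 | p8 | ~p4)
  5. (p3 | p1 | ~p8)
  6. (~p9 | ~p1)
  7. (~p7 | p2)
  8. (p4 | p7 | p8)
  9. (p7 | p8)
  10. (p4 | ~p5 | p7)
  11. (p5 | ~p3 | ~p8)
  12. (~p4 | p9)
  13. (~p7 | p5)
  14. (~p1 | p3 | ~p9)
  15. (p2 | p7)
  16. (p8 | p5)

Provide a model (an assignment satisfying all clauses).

p1=True, p2=True, p3=False, p4=False, p5=True, p6=False, p7=True, p8=True, p9=False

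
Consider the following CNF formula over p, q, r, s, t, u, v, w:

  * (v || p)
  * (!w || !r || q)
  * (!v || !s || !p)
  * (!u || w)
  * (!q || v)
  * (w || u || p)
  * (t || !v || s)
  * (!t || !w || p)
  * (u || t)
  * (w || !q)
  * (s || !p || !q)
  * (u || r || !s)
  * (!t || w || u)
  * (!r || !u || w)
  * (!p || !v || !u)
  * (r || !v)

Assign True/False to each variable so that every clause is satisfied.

p = 1, q = 0, r = 0, s = 1, t = 1, u = 1, v = 0, w = 1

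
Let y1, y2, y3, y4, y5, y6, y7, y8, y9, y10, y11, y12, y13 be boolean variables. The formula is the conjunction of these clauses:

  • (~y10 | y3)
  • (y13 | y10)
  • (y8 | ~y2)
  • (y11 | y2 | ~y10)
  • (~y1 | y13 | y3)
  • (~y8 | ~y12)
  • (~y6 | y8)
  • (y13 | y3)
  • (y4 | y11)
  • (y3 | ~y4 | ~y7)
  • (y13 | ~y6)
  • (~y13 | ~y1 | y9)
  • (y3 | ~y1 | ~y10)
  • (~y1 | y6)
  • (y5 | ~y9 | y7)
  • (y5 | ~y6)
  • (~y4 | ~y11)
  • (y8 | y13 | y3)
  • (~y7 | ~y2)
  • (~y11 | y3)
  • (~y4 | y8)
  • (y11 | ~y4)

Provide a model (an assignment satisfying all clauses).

y1 = 0, y2 = 0, y3 = 1, y4 = 0, y5 = 1, y6 = 1, y7 = 1, y8 = 1, y9 = 0, y10 = 0, y11 = 1, y12 = 0, y13 = 1

Check each clause:
  1. (y3 | ~y10) — y3 is true.
  2. (y13 | y10) — y13 is true.
  3. (~y2 | y8) — y8 is true.
  4. (y11 | y2 | ~y10) — y11 is true.
  5. (y13 | ~y1 | y3) — y3 is true.
  6. (~y12 | ~y8) — ~y12 is true.
  7. (y8 | ~y6) — y8 is true.
  8. (y13 | y3) — y3 is true.
  9. (y11 | y4) — y11 is true.
  10. (~y4 | ~y7 | y3) — y3 is true.
  11. (y13 | ~y6) — y13 is true.
  12. (~y1 | y9 | ~y13) — ~y1 is true.
  13. (y3 | ~y1 | ~y10) — y3 is true.
  14. (y6 | ~y1) — y6 is true.
  15. (y5 | ~y9 | y7) — ~y9 is true.
  16. (y5 | ~y6) — y5 is true.
  17. (~y11 | ~y4) — ~y4 is true.
  18. (y13 | y8 | y3) — y8 is true.
  19. (~y7 | ~y2) — ~y2 is true.
  20. (~y11 | y3) — y3 is true.
  21. (~y4 | y8) — y8 is true.
  22. (~y4 | y11) — y11 is true.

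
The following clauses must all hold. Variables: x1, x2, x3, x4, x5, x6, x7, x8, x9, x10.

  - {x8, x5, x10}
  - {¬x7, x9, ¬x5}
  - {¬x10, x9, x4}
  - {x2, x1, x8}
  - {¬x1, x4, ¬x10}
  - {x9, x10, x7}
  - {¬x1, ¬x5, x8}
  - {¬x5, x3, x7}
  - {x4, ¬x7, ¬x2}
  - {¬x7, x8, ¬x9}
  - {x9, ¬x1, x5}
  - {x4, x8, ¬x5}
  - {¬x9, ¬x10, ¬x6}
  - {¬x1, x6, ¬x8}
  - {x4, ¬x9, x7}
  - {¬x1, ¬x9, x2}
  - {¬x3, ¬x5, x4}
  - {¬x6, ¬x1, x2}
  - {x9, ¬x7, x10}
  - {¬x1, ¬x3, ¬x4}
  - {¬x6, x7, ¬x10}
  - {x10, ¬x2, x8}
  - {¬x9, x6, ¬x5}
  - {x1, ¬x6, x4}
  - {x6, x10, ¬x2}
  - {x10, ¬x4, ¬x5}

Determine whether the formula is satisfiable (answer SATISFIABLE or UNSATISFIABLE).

SATISFIABLE

Set x1 = False and propagate.
Set x2 = False and propagate.
  then x8 is forced to True.
For the remaining variables, x3 = False, x4 = True, x5 = False, x6 = False, x7 = False, x9 = True, x10 = True works.
So x1=F, x2=F, x3=F, x4=T, x5=F, x6=F, x7=F, x8=T, x9=T, x10=T is a satisfying assignment.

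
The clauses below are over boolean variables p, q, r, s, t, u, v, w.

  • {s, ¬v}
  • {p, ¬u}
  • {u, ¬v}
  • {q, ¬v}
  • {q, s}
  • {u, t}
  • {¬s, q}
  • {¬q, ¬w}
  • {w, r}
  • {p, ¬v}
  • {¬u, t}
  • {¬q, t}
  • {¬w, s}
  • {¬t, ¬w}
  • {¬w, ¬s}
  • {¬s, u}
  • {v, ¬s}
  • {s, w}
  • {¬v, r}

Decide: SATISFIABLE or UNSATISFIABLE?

Pure literal: p appears only positively; assign p = True.
Pure literal: r appears only positively; assign r = True.
Set q = True and propagate.
  then w is forced to False.
  then t is forced to True.
  then s is forced to True.
  then u is forced to True.
  then v is forced to True.
Every clause has at least one true literal under this assignment.
So p = T, q = T, r = T, s = T, t = T, u = T, v = T, w = F is a satisfying assignment.

SATISFIABLE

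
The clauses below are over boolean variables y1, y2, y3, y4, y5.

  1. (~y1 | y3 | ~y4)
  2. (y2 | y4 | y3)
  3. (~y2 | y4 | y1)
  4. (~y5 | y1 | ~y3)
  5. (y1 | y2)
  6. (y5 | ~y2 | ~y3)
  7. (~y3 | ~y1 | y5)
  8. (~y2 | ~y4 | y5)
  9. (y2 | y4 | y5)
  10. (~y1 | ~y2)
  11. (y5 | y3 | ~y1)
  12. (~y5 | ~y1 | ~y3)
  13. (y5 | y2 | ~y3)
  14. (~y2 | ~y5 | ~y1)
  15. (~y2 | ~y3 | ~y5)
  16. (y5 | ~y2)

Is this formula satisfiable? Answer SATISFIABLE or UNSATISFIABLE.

Branch on y1: take y1 = False.
  then y2 is forced to True.
  then y4 is forced to True.
  then y5 is forced to True.
  then y3 is forced to False.
So y1 = False, y2 = True, y3 = False, y4 = True, y5 = True is a satisfying assignment.

SATISFIABLE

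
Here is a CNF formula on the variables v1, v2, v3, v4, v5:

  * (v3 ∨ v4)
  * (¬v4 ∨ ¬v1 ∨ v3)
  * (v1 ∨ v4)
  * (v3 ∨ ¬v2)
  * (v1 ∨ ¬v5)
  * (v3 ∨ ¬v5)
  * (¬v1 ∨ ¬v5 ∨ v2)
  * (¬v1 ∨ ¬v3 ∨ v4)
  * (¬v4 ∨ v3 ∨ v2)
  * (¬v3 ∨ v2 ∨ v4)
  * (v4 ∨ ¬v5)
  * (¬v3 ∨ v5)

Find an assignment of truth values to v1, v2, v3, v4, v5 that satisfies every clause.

v1 = True, v2 = True, v3 = True, v4 = True, v5 = True

Set v1 = True and propagate.
Set v2 = True and propagate.
  then v3 is forced to True.
  then v4 is forced to True.
  then v5 is forced to True.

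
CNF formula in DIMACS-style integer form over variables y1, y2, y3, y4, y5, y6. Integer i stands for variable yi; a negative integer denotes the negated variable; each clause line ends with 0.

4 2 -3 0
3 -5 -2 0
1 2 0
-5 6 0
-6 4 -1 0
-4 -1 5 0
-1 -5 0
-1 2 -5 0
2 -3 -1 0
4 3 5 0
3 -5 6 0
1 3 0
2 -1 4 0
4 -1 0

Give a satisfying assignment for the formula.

y1=False, y2=True, y3=True, y4=True, y5=False, y6=False

Check each clause:
  1. (y2 ∨ ¬y3 ∨ y4) — y2 is true.
  2. (¬y5 ∨ y3 ∨ ¬y2) — y3 is true.
  3. (y1 ∨ y2) — y2 is true.
  4. (¬y5 ∨ y6) — ¬y5 is true.
  5. (y4 ∨ ¬y6 ∨ ¬y1) — ¬y6 is true.
  6. (¬y4 ∨ y5 ∨ ¬y1) — ¬y1 is true.
  7. (¬y1 ∨ ¬y5) — ¬y5 is true.
  8. (y2 ∨ ¬y5 ∨ ¬y1) — y2 is true.
  9. (¬y1 ∨ y2 ∨ ¬y3) — y2 is true.
  10. (y4 ∨ y5 ∨ y3) — y3 is true.
  11. (y6 ∨ ¬y5 ∨ y3) — y3 is true.
  12. (y1 ∨ y3) — y3 is true.
  13. (¬y1 ∨ y2 ∨ y4) — y2 is true.
  14. (¬y1 ∨ y4) — y4 is true.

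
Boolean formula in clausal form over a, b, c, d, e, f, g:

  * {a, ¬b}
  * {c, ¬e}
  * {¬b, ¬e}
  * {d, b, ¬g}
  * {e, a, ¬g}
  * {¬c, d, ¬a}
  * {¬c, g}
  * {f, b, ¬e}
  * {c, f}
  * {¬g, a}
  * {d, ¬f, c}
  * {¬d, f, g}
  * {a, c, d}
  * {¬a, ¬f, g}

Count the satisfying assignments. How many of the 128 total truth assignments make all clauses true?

8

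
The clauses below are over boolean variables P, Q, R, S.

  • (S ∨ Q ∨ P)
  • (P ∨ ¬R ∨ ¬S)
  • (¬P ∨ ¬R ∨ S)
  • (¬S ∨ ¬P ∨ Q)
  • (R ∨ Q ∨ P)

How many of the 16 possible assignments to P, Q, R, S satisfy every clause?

Split on P, then S.
  P=1, S=1: remaining (Q,R) ∈ {(1,0); (1,1)} — 2.
  P=1, S=0: remaining (Q,R) ∈ {(0,0); (1,0)} — 2.
  P=0, S=1: remaining (Q,R) ∈ {(1,0)} — 1.
  P=0, S=0: remaining (Q,R) ∈ {(1,0); (1,1)} — 2.
Total: 2 + 2 + 1 + 2 = 7.

7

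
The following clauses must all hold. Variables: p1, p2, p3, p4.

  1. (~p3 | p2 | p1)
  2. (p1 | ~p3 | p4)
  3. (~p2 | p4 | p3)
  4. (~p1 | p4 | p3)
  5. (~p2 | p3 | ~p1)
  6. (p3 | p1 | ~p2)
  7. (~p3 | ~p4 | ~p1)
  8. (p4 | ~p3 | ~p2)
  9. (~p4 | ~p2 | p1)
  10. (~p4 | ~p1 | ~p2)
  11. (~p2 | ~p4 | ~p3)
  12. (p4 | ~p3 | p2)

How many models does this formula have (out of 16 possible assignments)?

3

Satisfying assignments:
  p1=0 p2=0 p3=0 p4=0
  p1=0 p2=0 p3=0 p4=1
  p1=1 p2=0 p3=0 p4=1
Count: 3.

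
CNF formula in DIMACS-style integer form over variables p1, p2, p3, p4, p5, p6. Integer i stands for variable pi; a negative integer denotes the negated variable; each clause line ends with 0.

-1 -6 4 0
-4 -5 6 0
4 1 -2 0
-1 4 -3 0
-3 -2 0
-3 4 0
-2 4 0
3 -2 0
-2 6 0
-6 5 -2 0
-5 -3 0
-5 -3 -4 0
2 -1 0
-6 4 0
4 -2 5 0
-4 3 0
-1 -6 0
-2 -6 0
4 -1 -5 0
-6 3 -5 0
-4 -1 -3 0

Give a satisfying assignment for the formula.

Branch on p1: take p1 = False.
For the remaining variables, p2 = False, p3 = False, p4 = False, p5 = False, p6 = False works.

p1=F, p2=F, p3=F, p4=F, p5=F, p6=F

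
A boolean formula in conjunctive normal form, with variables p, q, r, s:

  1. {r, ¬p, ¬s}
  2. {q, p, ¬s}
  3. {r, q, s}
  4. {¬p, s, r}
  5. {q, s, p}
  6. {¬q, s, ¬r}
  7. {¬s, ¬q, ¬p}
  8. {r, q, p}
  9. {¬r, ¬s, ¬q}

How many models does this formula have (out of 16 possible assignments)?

4

Satisfying assignments:
  p=0 q=1 r=0 s=0
  p=0 q=1 r=0 s=1
  p=1 q=0 r=1 s=0
  p=1 q=0 r=1 s=1
That's 4 in total.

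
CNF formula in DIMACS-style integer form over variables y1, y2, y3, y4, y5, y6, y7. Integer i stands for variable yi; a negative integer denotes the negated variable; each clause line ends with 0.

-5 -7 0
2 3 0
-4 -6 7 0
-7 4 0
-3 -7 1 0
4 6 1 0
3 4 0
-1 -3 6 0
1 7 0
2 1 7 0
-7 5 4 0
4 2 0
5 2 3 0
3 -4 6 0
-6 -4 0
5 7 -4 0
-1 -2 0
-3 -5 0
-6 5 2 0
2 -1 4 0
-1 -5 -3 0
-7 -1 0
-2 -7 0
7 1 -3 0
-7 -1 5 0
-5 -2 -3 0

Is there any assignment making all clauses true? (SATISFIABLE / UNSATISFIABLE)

UNSATISFIABLE

y7 = True:
  propagation gives y5=False, y4=True, y6=False, y3=True; an empty clause results — contradiction.
y7 = False:
  propagation gives y1=True, y2=False, y3=True, y6=True; an empty clause results — contradiction.
Every branch closes, so no satisfying assignment exists.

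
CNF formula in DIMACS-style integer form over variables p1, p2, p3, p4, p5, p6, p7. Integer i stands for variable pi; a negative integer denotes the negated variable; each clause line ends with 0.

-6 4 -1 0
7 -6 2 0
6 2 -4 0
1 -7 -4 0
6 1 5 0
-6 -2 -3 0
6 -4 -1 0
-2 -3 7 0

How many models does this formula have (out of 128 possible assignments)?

Split on p6, then p1.
  p6=1, p1=1: p5 free; 4 ways for (p2,p3,p4,p7) × 2^1 = 8.
  p6=1, p1=0: p5 free; 5 ways for (p2,p3,p4,p7) × 2^1 = 10.
  p6=0, p1=1: p5 free; 7 ways for (p2,p3,p4,p7) × 2^1 = 14.
  p6=0, p1=0: 8 of the 32 assignments to (p2,p3,p4,p5,p7) work.
Total: 8 + 10 + 14 + 8 = 40.

40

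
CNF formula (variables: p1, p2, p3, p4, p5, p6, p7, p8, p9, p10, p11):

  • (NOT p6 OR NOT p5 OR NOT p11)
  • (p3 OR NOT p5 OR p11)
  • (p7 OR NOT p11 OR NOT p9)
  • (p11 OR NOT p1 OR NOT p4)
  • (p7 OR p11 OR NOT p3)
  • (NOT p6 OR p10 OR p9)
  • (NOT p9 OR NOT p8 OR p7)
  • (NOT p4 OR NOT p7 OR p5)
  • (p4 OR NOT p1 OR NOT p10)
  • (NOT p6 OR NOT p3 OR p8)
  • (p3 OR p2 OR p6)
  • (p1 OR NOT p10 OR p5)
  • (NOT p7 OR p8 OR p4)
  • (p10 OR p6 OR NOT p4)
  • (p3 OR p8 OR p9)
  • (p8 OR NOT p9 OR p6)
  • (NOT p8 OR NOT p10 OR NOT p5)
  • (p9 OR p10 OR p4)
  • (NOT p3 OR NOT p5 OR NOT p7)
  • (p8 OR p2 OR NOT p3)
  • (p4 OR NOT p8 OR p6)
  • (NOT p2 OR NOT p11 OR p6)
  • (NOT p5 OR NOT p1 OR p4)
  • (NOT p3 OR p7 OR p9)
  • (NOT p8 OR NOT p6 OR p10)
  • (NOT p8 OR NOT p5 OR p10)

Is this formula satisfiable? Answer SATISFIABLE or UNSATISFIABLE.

SATISFIABLE

Set p1 = False and propagate.
Branch on p2: take p2 = True.
For the remaining variables, p3 = False, p4 = True, p5 = False, p6 = True, p7 = False, p8 = False, p9 = True, p10 = False, p11 = False works.
Every clause has at least one true literal under this assignment.
So p1=False, p2=True, p3=False, p4=True, p5=False, p6=True, p7=False, p8=False, p9=True, p10=False, p11=False is a satisfying assignment.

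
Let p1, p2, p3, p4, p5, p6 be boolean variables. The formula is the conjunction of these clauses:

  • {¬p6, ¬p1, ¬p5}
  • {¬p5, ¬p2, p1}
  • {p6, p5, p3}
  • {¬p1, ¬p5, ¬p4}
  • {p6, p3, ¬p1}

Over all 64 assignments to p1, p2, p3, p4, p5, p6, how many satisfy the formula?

34

Split on p1, then p5.
  p1=1, p5=1: remaining (p2,p3,p4,p6) ∈ {(0,1,0,0); (1,1,0,0)} — 2.
  p1=1, p5=0: p2, p4 free; 3 ways for (p3,p6) × 2^2 = 12.
  p1=0, p5=1: forces p2=0; p3, p4, p6 free → 2^3 = 8.
  p1=0, p5=0: p2, p4 free; 3 ways for (p3,p6) × 2^2 = 12.
Total: 2 + 12 + 8 + 12 = 34.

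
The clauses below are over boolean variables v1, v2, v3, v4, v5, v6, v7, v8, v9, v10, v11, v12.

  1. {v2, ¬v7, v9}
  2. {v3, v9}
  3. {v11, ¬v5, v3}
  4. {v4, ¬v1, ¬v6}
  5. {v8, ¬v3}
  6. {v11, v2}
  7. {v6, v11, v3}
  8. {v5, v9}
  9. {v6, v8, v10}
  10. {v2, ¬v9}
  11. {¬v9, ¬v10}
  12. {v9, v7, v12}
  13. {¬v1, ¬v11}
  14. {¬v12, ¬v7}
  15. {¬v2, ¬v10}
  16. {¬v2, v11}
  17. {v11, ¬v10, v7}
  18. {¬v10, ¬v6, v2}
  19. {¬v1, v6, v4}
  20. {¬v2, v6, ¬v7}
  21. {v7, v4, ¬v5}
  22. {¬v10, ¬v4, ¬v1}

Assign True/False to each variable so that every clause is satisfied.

v1=False, v2=True, v3=True, v4=True, v5=True, v6=False, v7=False, v8=True, v9=True, v10=False, v11=True, v12=False

v1 occurs only negated in the remaining clauses — set v1 = False.
v8 occurs only positively in the remaining clauses — set v8 = True.
Branch on v2: take v2 = True.
  then v10 is forced to False.
  then v11 is forced to True.
For the remaining variables, v3 = True, v4 = True, v5 = True, v6 = False, v7 = False, v9 = True, v12 = False works.
Every clause has at least one true literal under this assignment.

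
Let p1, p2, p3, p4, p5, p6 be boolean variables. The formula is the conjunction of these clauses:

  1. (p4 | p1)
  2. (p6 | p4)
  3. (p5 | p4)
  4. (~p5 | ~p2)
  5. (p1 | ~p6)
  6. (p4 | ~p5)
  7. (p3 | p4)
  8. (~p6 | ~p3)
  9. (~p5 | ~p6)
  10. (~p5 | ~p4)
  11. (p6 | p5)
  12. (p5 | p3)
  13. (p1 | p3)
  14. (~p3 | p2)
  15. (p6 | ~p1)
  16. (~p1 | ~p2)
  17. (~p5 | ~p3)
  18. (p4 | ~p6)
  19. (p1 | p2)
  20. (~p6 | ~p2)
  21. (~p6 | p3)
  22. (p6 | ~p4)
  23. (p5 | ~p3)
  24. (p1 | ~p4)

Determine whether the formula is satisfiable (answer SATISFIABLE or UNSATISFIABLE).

UNSATISFIABLE

p6 = True:
  propagation gives p1=True, p3=False; an empty clause results — contradiction.
p6 = False:
  propagation gives p4=True; an empty clause results — contradiction.
Every branch closes, so no satisfying assignment exists.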